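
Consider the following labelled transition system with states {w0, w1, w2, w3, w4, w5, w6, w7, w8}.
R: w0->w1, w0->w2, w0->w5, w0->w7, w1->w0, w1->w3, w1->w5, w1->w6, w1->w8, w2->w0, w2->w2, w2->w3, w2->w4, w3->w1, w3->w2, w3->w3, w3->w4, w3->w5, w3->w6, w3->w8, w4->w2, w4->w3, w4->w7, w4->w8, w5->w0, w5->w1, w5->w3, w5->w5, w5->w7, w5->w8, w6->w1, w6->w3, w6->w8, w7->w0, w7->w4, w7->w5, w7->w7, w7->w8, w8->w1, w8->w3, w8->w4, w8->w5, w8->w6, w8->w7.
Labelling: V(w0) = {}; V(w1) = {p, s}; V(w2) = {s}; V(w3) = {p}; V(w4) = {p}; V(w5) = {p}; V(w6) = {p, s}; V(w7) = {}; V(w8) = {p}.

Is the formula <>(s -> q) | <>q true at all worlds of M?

Let φ = <>(s -> q) | <>q. Evaluate φ at each world:
  w0 (successors {w1, w2, w5, w7}): φ is true.
  w1 (successors {w0, w3, w5, w6, w8}): φ is true.
  w2 (successors {w0, w2, w3, w4}): φ is true.
  w3 (successors {w1, w2, w3, w4, w5, w6, w8}): φ is true.
  w4 (successors {w2, w3, w7, w8}): φ is true.
  w5 (successors {w0, w1, w3, w5, w7, w8}): φ is true.
  w6 (successors {w1, w3, w8}): φ is true.
  w7 (successors {w0, w4, w5, w7, w8}): φ is true.
  w8 (successors {w1, w3, w4, w5, w6, w7}): φ is true.
For instance, at w6:
  At w6: <>(s -> q) is true, <>q is false, so <>(s -> q) | <>q is true.
    At w6: <>(s -> q) requires s -> q at some successor in {w1, w3, w8}.
      s -> q holds at w3, so <>(s -> q) is true at w6.
    At w6: <>q requires q at some successor in {w1, w3, w8}.
      At w1: q is false.
      At w3: q is false.
      At w8: q is false.
    So <>q is false at w6.

Yes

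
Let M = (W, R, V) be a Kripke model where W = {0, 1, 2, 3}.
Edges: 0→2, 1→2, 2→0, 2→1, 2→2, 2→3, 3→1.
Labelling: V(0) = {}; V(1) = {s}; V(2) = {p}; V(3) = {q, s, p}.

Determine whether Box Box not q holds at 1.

No

Recall that Box ψ holds at a world iff ψ holds at every accessible world, and Dia ψ holds iff ψ holds at some accessible world.
At 1: Box Box not q requires Box not q at every successor {2}.
  Box not q fails at 2, so Box Box not q is false at 1.
    At 2: Box not q requires not q at every successor {0, 1, 2, 3}.
      not q fails at 3, so Box not q is false at 2.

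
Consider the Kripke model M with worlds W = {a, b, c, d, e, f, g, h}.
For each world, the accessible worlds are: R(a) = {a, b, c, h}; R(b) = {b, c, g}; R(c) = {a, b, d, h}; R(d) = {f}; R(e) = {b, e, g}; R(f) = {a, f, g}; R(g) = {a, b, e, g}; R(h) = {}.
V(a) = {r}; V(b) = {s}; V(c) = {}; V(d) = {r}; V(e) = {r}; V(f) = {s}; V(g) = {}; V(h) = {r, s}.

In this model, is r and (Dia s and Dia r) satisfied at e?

Yes

At e: r is true, Dia s and Dia r is true, so r and (Dia s and Dia r) is true.
  At e: Dia s is true, Dia r is true, so Dia s and Dia r is true.
    At e: Dia s requires s at some successor in {b, e, g}.
      s holds at b, so Dia s is true at e.
    At e: Dia r requires r at some successor in {b, e, g}.
      r holds at e, so Dia r is true at e.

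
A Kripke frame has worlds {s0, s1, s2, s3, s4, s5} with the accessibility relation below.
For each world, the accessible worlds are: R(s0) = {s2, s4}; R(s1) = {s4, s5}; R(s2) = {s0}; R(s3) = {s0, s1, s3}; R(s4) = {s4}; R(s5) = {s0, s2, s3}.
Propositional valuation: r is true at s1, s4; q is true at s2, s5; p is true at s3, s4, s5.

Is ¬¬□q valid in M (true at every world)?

No

Recall that □ψ holds at a world iff ψ holds at every accessible world, and ◇ψ holds iff ψ holds at some accessible world.
Let φ = ¬¬□q. Evaluate φ at each world:
  s0 (successors {s2, s4}): φ is false.
  s1 (successors {s4, s5}): φ is false.
  s2 (successors {s0}): φ is false.
  s3 (successors {s0, s1, s3}): φ is false.
  s4 (successors {s4}): φ is false.
  s5 (successors {s0, s2, s3}): φ is false.
Detail at s0 (counterexample):
  At s0: ¬□q is true, so ¬¬□q is false.
    At s0: □q is false, so ¬□q is true.
      At s0: □q requires q at every successor {s2, s4}.
        q fails at s4, so □q is false at s0.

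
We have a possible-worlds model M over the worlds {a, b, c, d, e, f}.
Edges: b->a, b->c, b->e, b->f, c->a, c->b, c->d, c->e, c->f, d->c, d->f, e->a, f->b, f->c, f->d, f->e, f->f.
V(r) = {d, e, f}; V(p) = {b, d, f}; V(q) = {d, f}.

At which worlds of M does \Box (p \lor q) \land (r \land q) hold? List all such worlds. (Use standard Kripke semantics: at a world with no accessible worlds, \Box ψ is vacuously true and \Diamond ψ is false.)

none

Let φ = \Box (p \lor q) \land (r \land q). Evaluate φ at each world:
  a (successors ∅): φ is false.
  b (successors {a, c, e, f}): φ is false.
  c (successors {a, b, d, e, f}): φ is false.
  d (successors {c, f}): φ is false.
  e (successors {a}): φ is false.
  f (successors {b, c, d, e, f}): φ is false.
For instance, at f:
  At f: \Box (p \lor q) is false, r \land q is true, so \Box (p \lor q) \land (r \land q) is false.
    At f: \Box (p \lor q) requires p \lor q at every successor {b, c, d, e, f}.
      p \lor q fails at c, so \Box (p \lor q) is false at f.
Satisfying worlds: none.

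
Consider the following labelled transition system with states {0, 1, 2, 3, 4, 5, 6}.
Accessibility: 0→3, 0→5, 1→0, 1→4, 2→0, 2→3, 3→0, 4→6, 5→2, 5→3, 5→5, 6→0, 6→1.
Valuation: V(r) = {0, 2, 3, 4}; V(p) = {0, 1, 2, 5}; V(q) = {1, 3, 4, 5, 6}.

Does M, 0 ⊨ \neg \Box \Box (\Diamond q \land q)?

Yes

At 0: \Box \Box (\Diamond q \land q) is false, so \neg \Box \Box (\Diamond q \land q) is true.
  At 0: \Box \Box (\Diamond q \land q) requires \Box (\Diamond q \land q) at every successor {3, 5}.
    \Box (\Diamond q \land q) fails at 3, so \Box \Box (\Diamond q \land q) is false at 0.
      At 3: \Box (\Diamond q \land q) requires \Diamond q \land q at every successor {0}.
        \Diamond q \land q fails at 0, so \Box (\Diamond q \land q) is false at 3.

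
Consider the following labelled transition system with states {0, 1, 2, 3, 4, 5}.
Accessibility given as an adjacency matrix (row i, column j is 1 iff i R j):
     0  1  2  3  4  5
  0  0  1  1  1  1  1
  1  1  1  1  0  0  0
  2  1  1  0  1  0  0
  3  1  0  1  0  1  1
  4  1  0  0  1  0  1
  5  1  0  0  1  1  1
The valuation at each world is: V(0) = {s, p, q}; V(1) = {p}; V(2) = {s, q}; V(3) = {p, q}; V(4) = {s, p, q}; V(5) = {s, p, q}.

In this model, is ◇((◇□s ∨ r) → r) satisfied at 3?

No

Recall that □ψ holds at a world iff ψ holds at every accessible world, and ◇ψ holds iff ψ holds at some accessible world.
At 3: ◇((◇□s ∨ r) → r) requires (◇□s ∨ r) → r at some successor in {0, 2, 4, 5}.
  At 0: (◇□s ∨ r) → r is false.
  At 2: (◇□s ∨ r) → r is false.
  At 4: (◇□s ∨ r) → r is false.
  At 5: (◇□s ∨ r) → r is false.
So ◇((◇□s ∨ r) → r) is false at 3.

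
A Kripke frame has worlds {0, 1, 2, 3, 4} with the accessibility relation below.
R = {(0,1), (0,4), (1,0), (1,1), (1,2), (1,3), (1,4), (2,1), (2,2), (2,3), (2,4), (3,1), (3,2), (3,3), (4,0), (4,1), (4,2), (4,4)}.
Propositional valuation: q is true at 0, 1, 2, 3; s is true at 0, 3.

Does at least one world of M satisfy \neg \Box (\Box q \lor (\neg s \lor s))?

Let φ = \neg \Box (\Box q \lor (\neg s \lor s)). Evaluate φ at each world:
  0 (successors {1, 4}): φ is false.
  1 (successors {0, 1, 2, 3, 4}): φ is false.
  2 (successors {1, 2, 3, 4}): φ is false.
  3 (successors {1, 2, 3}): φ is false.
  4 (successors {0, 1, 2, 4}): φ is false.
For instance, at 4:
  At 4: \Box (\Box q \lor (\neg s \lor s)) is true, so \neg \Box (\Box q \lor (\neg s \lor s)) is false.
    At 4: \Box (\Box q \lor (\neg s \lor s)) requires \Box q \lor (\neg s \lor s) at every successor {0, 1, 2, 4}.
      At 0: \Box q \lor (\neg s \lor s) is true.
      At 1: \Box q \lor (\neg s \lor s) is true.
      At 2: \Box q \lor (\neg s \lor s) is true.
      At 4: \Box q \lor (\neg s \lor s) is true.
    So \Box (\Box q \lor (\neg s \lor s)) is true at 4.

No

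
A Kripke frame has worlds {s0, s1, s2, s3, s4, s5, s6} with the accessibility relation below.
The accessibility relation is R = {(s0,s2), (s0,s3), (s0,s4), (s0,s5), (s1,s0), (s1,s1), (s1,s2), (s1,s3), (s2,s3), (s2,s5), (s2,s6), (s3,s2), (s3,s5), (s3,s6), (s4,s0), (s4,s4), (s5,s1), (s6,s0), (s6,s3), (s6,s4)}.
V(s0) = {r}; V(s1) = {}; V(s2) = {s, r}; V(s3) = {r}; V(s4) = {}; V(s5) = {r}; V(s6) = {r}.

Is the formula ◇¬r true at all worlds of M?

Recall that ◇ψ holds at a world iff ψ holds at some accessible world.
Let φ = ◇¬r. Evaluate φ at each world:
  s0 (successors {s2, s3, s4, s5}): φ is true.
  s1 (successors {s0, s1, s2, s3}): φ is true.
  s2 (successors {s3, s5, s6}): φ is false.
  s3 (successors {s2, s5, s6}): φ is false.
  s4 (successors {s0, s4}): φ is true.
  s5 (successors {s1}): φ is true.
  s6 (successors {s0, s3, s4}): φ is true.
Detail at s2 (counterexample):
  At s2: ◇¬r requires ¬r at some successor in {s3, s5, s6}.
    At s3: ¬r is false.
    At s5: ¬r is false.
    At s6: ¬r is false.
  So ◇¬r is false at s2.

No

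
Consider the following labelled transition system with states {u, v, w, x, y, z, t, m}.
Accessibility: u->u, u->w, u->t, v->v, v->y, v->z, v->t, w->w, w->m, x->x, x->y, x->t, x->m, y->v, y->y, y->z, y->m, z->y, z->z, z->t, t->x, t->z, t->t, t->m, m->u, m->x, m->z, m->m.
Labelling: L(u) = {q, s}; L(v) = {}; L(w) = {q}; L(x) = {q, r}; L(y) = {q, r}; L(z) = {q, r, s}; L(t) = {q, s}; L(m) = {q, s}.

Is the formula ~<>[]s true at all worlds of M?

Yes

Recall that []ψ holds at a world iff ψ holds at every accessible world, and <>ψ holds iff ψ holds at some accessible world.
Let φ = ~<>[]s. Evaluate φ at each world:
  u (successors {u, w, t}): φ is true.
  v (successors {v, y, z, t}): φ is true.
  w (successors {w, m}): φ is true.
  x (successors {x, y, t, m}): φ is true.
  y (successors {v, y, z, m}): φ is true.
  z (successors {y, z, t}): φ is true.
  t (successors {x, z, t, m}): φ is true.
  m (successors {u, x, z, m}): φ is true.
For instance, at v:
  At v: <>[]s is false, so ~<>[]s is true.
    At v: <>[]s requires []s at some successor in {v, y, z, t}.
      At v: []s is false.
      At y: []s is false.
      At z: []s is false.
      At t: []s is false.
    So <>[]s is false at v.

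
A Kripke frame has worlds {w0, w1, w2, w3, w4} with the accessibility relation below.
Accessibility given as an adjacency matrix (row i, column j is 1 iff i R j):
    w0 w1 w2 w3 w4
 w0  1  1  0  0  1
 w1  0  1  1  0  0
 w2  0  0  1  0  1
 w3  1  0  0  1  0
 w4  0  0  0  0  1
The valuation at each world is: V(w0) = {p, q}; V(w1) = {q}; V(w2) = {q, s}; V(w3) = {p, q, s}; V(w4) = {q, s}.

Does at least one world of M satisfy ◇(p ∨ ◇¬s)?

Recall that ◇ψ holds at a world iff ψ holds at some accessible world.
Let φ = ◇(p ∨ ◇¬s). Evaluate φ at each world:
  w0 (successors {w0, w1, w4}): φ is true.
  w1 (successors {w1, w2}): φ is true.
  w2 (successors {w2, w4}): φ is false.
  w3 (successors {w0, w3}): φ is true.
  w4 (successors {w4}): φ is false.
Detail at w0 (witness):
  At w0: ◇(p ∨ ◇¬s) requires p ∨ ◇¬s at some successor in {w0, w1, w4}.
    p ∨ ◇¬s holds at w0, so ◇(p ∨ ◇¬s) is true at w0.
      At w0: p is true, ◇¬s is true, so p ∨ ◇¬s is true.

Yes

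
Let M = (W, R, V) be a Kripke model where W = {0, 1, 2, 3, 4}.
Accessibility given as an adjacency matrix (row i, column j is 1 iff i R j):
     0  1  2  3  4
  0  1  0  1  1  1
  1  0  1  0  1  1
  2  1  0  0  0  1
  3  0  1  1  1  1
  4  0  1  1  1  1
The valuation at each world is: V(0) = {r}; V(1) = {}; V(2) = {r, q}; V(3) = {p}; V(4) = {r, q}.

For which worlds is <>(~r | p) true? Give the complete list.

Recall that <>ψ holds at a world iff ψ holds at some accessible world.
Let φ = <>(~r | p). Evaluate φ at each world:
  0 (successors {0, 2, 3, 4}): φ is true.
  1 (successors {1, 3, 4}): φ is true.
  2 (successors {0, 4}): φ is false.
  3 (successors {1, 2, 3, 4}): φ is true.
  4 (successors {1, 2, 3, 4}): φ is true.
For instance, at 0:
  At 0: <>(~r | p) requires ~r | p at some successor in {0, 2, 3, 4}.
    ~r | p holds at 3, so <>(~r | p) is true at 0.
Satisfying worlds: {0, 1, 3, 4}

0, 1, 3, 4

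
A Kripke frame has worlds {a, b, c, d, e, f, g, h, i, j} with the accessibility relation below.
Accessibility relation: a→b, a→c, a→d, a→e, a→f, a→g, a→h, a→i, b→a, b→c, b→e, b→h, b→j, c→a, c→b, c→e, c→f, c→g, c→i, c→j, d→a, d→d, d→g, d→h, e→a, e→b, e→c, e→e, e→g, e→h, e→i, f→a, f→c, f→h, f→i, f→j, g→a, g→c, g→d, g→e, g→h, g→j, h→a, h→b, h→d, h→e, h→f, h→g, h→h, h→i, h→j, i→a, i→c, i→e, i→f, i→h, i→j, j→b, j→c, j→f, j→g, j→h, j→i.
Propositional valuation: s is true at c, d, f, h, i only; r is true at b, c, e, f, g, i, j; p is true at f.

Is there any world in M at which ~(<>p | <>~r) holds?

No

Recall that <>ψ holds at a world iff ψ holds at some accessible world.
Let φ = ~(<>p | <>~r). Evaluate φ at each world:
  a (successors {b, c, d, e, f, g, h, i}): φ is false.
  b (successors {a, c, e, h, j}): φ is false.
  c (successors {a, b, e, f, g, i, j}): φ is false.
  d (successors {a, d, g, h}): φ is false.
  e (successors {a, b, c, e, g, h, i}): φ is false.
  f (successors {a, c, h, i, j}): φ is false.
  g (successors {a, c, d, e, h, j}): φ is false.
  h (successors {a, b, d, e, f, g, h, i, j}): φ is false.
  i (successors {a, c, e, f, h, j}): φ is false.
  j (successors {b, c, f, g, h, i}): φ is false.
For instance, at g:
  At g: <>p | <>~r is true, so ~(<>p | <>~r) is false.
    At g: <>p is false, <>~r is true, so <>p | <>~r is true.
      At g: <>p requires p at some successor in {a, c, d, e, h, j}.
        At a: p is false.
        At c: p is false.
        At d: p is false.
        At e: p is false.
        At h: p is false.
        At j: p is false.
      So <>p is false at g.
      At g: <>~r requires ~r at some successor in {a, c, d, e, h, j}.
        ~r holds at a, so <>~r is true at g.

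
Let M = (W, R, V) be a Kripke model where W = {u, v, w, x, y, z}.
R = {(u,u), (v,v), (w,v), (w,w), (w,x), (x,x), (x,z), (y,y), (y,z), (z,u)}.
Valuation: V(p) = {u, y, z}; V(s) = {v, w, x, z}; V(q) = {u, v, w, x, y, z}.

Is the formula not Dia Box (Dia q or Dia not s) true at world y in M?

At y: Dia Box (Dia q or Dia not s) is true, so not Dia Box (Dia q or Dia not s) is false.
  At y: Dia Box (Dia q or Dia not s) requires Box (Dia q or Dia not s) at some successor in {y, z}.
    Box (Dia q or Dia not s) holds at y, so Dia Box (Dia q or Dia not s) is true at y.
      At y: Box (Dia q or Dia not s) requires Dia q or Dia not s at every successor {y, z}.
        At y: Dia q or Dia not s is true.
        At z: Dia q or Dia not s is true.
      So Box (Dia q or Dia not s) is true at y.

No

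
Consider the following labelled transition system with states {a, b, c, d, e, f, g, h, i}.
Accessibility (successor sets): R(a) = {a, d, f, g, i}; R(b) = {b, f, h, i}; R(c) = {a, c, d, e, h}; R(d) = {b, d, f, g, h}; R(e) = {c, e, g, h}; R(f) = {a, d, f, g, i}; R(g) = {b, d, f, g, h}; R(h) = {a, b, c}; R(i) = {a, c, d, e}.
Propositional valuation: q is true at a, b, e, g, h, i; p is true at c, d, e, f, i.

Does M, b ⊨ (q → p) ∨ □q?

At b: q → p is false, □q is false, so (q → p) ∨ □q is false.
  At b: □q requires q at every successor {b, f, h, i}.
    q fails at f, so □q is false at b.

No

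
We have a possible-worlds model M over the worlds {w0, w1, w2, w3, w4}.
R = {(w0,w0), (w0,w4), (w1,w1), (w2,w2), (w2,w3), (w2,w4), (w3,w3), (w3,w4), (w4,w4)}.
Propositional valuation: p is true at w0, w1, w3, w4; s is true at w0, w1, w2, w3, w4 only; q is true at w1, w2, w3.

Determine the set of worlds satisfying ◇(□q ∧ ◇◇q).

Let φ = ◇(□q ∧ ◇◇q). Evaluate φ at each world:
  w0 (successors {w0, w4}): φ is false.
  w1 (successors {w1}): φ is true.
  w2 (successors {w2, w3, w4}): φ is false.
  w3 (successors {w3, w4}): φ is false.
  w4 (successors {w4}): φ is false.
For instance, at w3:
  At w3: ◇(□q ∧ ◇◇q) requires □q ∧ ◇◇q at some successor in {w3, w4}.
    At w3: □q ∧ ◇◇q is false.
    At w4: □q ∧ ◇◇q is false.
  So ◇(□q ∧ ◇◇q) is false at w3.
Satisfying worlds: {w1}

w1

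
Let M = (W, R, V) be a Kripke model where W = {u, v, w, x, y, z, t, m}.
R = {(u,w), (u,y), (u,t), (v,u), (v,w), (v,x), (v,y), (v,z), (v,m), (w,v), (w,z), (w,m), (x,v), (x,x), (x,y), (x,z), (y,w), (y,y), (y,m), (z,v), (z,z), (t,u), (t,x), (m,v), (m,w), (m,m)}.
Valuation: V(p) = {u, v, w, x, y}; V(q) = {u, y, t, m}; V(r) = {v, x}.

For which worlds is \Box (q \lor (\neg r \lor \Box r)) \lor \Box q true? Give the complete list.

Let φ = \Box (q \lor (\neg r \lor \Box r)) \lor \Box q. Evaluate φ at each world:
  u (successors {w, y, t}): φ is true.
  v (successors {u, w, x, y, z, m}): φ is false.
  w (successors {v, z, m}): φ is false.
  x (successors {v, x, y, z}): φ is false.
  y (successors {w, y, m}): φ is true.
  z (successors {v, z}): φ is false.
  t (successors {u, x}): φ is false.
  m (successors {v, w, m}): φ is false.
For instance, at m:
  At m: \Box (q \lor (\neg r \lor \Box r)) is false, \Box q is false, so \Box (q \lor (\neg r \lor \Box r)) \lor \Box q is false.
    At m: \Box (q \lor (\neg r \lor \Box r)) requires q \lor (\neg r \lor \Box r) at every successor {v, w, m}.
      q \lor (\neg r \lor \Box r) fails at v, so \Box (q \lor (\neg r \lor \Box r)) is false at m.
    At m: \Box q requires q at every successor {v, w, m}.
      q fails at v, so \Box q is false at m.
Satisfying worlds: {u, y}

u, y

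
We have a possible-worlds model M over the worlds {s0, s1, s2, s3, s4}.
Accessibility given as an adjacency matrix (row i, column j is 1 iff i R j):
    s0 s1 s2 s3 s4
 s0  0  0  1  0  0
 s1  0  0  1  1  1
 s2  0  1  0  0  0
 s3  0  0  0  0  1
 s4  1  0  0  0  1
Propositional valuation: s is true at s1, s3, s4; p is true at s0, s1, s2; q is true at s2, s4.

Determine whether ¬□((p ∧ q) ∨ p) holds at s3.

Yes

At s3: □((p ∧ q) ∨ p) is false, so ¬□((p ∧ q) ∨ p) is true.
  At s3: □((p ∧ q) ∨ p) requires (p ∧ q) ∨ p at every successor {s4}.
    (p ∧ q) ∨ p fails at s4, so □((p ∧ q) ∨ p) is false at s3.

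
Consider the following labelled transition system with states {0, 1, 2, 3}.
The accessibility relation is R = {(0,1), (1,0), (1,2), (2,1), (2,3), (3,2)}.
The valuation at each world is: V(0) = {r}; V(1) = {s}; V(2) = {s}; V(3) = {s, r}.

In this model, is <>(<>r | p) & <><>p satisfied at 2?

No

Recall that <>ψ holds at a world iff ψ holds at some accessible world.
At 2: <>(<>r | p) is true, <><>p is false, so <>(<>r | p) & <><>p is false.
  At 2: <>(<>r | p) requires <>r | p at some successor in {1, 3}.
    <>r | p holds at 1, so <>(<>r | p) is true at 2.
      At 1: <>r is true, p is false, so <>r | p is true.
  At 2: <><>p requires <>p at some successor in {1, 3}.
    At 1: <>p is false.
    At 3: <>p is false.
  So <><>p is false at 2.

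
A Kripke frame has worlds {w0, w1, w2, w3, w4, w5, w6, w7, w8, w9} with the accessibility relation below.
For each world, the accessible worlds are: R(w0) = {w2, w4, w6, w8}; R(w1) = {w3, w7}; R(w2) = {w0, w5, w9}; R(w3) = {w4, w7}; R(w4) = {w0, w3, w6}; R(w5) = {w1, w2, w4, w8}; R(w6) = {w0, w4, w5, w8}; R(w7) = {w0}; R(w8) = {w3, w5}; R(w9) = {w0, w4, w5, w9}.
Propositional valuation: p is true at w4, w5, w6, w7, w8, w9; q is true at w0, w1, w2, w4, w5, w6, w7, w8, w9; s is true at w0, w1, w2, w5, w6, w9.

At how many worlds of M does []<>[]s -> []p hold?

Let φ = []<>[]s -> []p. Evaluate φ at each world:
  w0 (successors {w2, w4, w6, w8}): φ is true.
  w1 (successors {w3, w7}): φ is true.
  w2 (successors {w0, w5, w9}): φ is true.
  w3 (successors {w4, w7}): φ is true.
  w4 (successors {w0, w3, w6}): φ is true.
  w5 (successors {w1, w2, w4, w8}): φ is true.
  w6 (successors {w0, w4, w5, w8}): φ is true.
  w7 (successors {w0}): φ is false.
  w8 (successors {w3, w5}): φ is false.
  w9 (successors {w0, w4, w5, w9}): φ is true.
For instance, at w8:
  At w8: []<>[]s is true, []p is false, so []<>[]s -> []p is false.
    At w8: []<>[]s requires <>[]s at every successor {w3, w5}.
      At w3: <>[]s is true.
      At w5: <>[]s is true.
    So []<>[]s is true at w8.
    At w8: []p requires p at every successor {w3, w5}.
      p fails at w3, so []p is false at w8.
Satisfying worlds: {w0, w1, w2, w3, w4, w5, w6, w9}

8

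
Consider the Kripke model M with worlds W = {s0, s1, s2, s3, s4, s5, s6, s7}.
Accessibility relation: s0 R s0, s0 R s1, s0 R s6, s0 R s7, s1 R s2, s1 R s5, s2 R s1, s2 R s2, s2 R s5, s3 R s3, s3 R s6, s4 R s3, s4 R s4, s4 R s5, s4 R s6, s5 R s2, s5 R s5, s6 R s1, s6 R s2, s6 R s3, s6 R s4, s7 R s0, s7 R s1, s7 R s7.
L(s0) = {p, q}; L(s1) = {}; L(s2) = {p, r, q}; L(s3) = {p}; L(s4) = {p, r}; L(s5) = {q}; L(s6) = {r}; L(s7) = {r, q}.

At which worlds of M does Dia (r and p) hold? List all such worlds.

s1, s2, s4, s5, s6

Let φ = Dia (r and p). Evaluate φ at each world:
  s0 (successors {s0, s1, s6, s7}): φ is false.
  s1 (successors {s2, s5}): φ is true.
  s2 (successors {s1, s2, s5}): φ is true.
  s3 (successors {s3, s6}): φ is false.
  s4 (successors {s3, s4, s5, s6}): φ is true.
  s5 (successors {s2, s5}): φ is true.
  s6 (successors {s1, s2, s3, s4}): φ is true.
  s7 (successors {s0, s1, s7}): φ is false.
For instance, at s7:
  At s7: Dia (r and p) requires r and p at some successor in {s0, s1, s7}.
    At s0: r and p is false.
    At s1: r and p is false.
    At s7: r and p is false.
  So Dia (r and p) is false at s7.
Satisfying worlds: {s1, s2, s4, s5, s6}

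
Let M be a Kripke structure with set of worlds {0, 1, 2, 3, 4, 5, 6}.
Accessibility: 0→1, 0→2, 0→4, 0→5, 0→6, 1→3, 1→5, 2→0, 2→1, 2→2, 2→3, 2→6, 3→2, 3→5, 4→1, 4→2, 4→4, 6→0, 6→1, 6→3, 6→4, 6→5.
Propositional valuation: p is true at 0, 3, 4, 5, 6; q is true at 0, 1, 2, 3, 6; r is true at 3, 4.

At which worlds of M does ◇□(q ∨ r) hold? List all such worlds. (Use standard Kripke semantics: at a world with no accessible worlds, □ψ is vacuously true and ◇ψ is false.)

Let φ = ◇□(q ∨ r). Evaluate φ at each world:
  0 (successors {1, 2, 4, 5, 6}): φ is true.
  1 (successors {3, 5}): φ is true.
  2 (successors {0, 1, 2, 3, 6}): φ is true.
  3 (successors {2, 5}): φ is true.
  4 (successors {1, 2, 4}): φ is true.
  5 (successors ∅): φ is false.
  6 (successors {0, 1, 3, 4, 5}): φ is true.
For instance, at 6:
  At 6: ◇□(q ∨ r) requires □(q ∨ r) at some successor in {0, 1, 3, 4, 5}.
    □(q ∨ r) holds at 4, so ◇□(q ∨ r) is true at 6.
      At 4: □(q ∨ r) requires q ∨ r at every successor {1, 2, 4}.
        At 1: q ∨ r is true.
        At 2: q ∨ r is true.
        At 4: q ∨ r is true.
      So □(q ∨ r) is true at 4.
Satisfying worlds: {0, 1, 2, 3, 4, 6}

0, 1, 2, 3, 4, 6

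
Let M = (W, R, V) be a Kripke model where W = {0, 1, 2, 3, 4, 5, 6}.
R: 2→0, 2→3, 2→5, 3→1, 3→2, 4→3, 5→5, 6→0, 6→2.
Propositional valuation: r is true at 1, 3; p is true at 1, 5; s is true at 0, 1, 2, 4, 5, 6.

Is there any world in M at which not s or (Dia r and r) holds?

Yes

Let φ = not s or (Dia r and r). Evaluate φ at each world:
  0 (successors ∅): φ is false.
  1 (successors ∅): φ is false.
  2 (successors {0, 3, 5}): φ is false.
  3 (successors {1, 2}): φ is true.
  4 (successors {3}): φ is false.
  5 (successors {5}): φ is false.
  6 (successors {0, 2}): φ is false.
Detail at 3 (witness):
  At 3: not s is true, Dia r and r is true, so not s or (Dia r and r) is true.
    At 3: Dia r is true, r is true, so Dia r and r is true.
      At 3: Dia r requires r at some successor in {1, 2}.
        r holds at 1, so Dia r is true at 3.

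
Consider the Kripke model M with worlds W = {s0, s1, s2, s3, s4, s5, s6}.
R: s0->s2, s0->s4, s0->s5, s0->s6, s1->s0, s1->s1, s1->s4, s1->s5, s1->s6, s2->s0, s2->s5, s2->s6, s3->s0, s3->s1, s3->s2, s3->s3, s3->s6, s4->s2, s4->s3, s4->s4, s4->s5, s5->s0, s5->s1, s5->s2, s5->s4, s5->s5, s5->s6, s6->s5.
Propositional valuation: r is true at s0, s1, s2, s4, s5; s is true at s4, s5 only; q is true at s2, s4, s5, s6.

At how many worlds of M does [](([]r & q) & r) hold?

0

Recall that []ψ holds at a world iff ψ holds at every accessible world, and <>ψ holds iff ψ holds at some accessible world.
Let φ = [](([]r & q) & r). Evaluate φ at each world:
  s0 (successors {s2, s4, s5, s6}): φ is false.
  s1 (successors {s0, s1, s4, s5, s6}): φ is false.
  s2 (successors {s0, s5, s6}): φ is false.
  s3 (successors {s0, s1, s2, s3, s6}): φ is false.
  s4 (successors {s2, s3, s4, s5}): φ is false.
  s5 (successors {s0, s1, s2, s4, s5, s6}): φ is false.
  s6 (successors {s5}): φ is false.
For instance, at s4:
  At s4: [](([]r & q) & r) requires ([]r & q) & r at every successor {s2, s3, s4, s5}.
    ([]r & q) & r fails at s2, so [](([]r & q) & r) is false at s4.
      At s2: []r & q is false, r is true, so ([]r & q) & r is false.
Satisfying worlds: none.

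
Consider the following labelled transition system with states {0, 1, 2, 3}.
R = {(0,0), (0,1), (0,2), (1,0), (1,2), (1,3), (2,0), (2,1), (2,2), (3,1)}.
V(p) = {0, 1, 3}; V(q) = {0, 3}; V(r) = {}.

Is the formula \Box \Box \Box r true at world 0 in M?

At 0: \Box \Box \Box r requires \Box \Box r at every successor {0, 1, 2}.
  \Box \Box r fails at 0, so \Box \Box \Box r is false at 0.
    At 0: \Box \Box r requires \Box r at every successor {0, 1, 2}.
      \Box r fails at 0, so \Box \Box r is false at 0.

No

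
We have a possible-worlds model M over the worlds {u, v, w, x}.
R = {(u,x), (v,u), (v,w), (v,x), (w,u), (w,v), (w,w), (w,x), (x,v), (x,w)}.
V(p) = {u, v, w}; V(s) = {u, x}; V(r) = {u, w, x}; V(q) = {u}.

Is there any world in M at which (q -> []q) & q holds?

No

Recall that []ψ holds at a world iff ψ holds at every accessible world, and <>ψ holds iff ψ holds at some accessible world.
Let φ = (q -> []q) & q. Evaluate φ at each world:
  u (successors {x}): φ is false.
  v (successors {u, w, x}): φ is false.
  w (successors {u, v, w, x}): φ is false.
  x (successors {v, w}): φ is false.
For instance, at v:
  At v: q -> []q is true, q is false, so (q -> []q) & q is false.
    At v: q is false, []q is false, so q -> []q is true.
      At v: []q requires q at every successor {u, w, x}.
        q fails at w, so []q is false at v.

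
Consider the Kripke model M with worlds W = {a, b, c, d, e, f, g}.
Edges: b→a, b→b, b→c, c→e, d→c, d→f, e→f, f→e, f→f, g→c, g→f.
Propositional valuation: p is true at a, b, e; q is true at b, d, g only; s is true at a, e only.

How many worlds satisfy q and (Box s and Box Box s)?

Let φ = q and (Box s and Box Box s). Evaluate φ at each world:
  a (successors ∅): φ is false.
  b (successors {a, b, c}): φ is false.
  c (successors {e}): φ is false.
  d (successors {c, f}): φ is false.
  e (successors {f}): φ is false.
  f (successors {e, f}): φ is false.
  g (successors {c, f}): φ is false.
For instance, at d:
  At d: q is true, Box s and Box Box s is false, so q and (Box s and Box Box s) is false.
    At d: Box s is false, Box Box s is false, so Box s and Box Box s is false.
      At d: Box s requires s at every successor {c, f}.
        s fails at c, so Box s is false at d.
      At d: Box Box s requires Box s at every successor {c, f}.
        Box s fails at f, so Box Box s is false at d.
Satisfying worlds: none.

0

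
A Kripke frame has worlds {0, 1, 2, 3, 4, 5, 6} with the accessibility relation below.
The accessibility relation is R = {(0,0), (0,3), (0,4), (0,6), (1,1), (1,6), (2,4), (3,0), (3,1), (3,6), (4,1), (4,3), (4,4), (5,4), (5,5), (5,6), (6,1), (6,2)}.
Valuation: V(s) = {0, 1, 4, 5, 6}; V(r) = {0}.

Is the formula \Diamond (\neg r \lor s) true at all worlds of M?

Yes

Recall that \Diamond ψ holds at a world iff ψ holds at some accessible world.
Let φ = \Diamond (\neg r \lor s). Evaluate φ at each world:
  0 (successors {0, 3, 4, 6}): φ is true.
  1 (successors {1, 6}): φ is true.
  2 (successors {4}): φ is true.
  3 (successors {0, 1, 6}): φ is true.
  4 (successors {1, 3, 4}): φ is true.
  5 (successors {4, 5, 6}): φ is true.
  6 (successors {1, 2}): φ is true.
For instance, at 6:
  At 6: \Diamond (\neg r \lor s) requires \neg r \lor s at some successor in {1, 2}.
    \neg r \lor s holds at 1, so \Diamond (\neg r \lor s) is true at 6.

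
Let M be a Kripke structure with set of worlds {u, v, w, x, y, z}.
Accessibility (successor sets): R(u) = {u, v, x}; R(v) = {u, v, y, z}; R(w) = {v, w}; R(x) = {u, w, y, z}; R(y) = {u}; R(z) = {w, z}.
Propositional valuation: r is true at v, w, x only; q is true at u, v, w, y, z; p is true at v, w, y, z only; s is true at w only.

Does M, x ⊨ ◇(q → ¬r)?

Yes

At x: ◇(q → ¬r) requires q → ¬r at some successor in {u, w, y, z}.
  q → ¬r holds at u, so ◇(q → ¬r) is true at x.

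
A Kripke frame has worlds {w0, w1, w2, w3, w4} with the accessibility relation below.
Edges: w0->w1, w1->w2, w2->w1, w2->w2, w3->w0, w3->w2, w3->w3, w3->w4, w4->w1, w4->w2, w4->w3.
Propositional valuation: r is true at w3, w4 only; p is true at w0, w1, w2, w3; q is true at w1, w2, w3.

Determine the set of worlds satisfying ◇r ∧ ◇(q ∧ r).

Recall that ◇ψ holds at a world iff ψ holds at some accessible world.
Let φ = ◇r ∧ ◇(q ∧ r). Evaluate φ at each world:
  w0 (successors {w1}): φ is false.
  w1 (successors {w2}): φ is false.
  w2 (successors {w1, w2}): φ is false.
  w3 (successors {w0, w2, w3, w4}): φ is true.
  w4 (successors {w1, w2, w3}): φ is true.
For instance, at w4:
  At w4: ◇r is true, ◇(q ∧ r) is true, so ◇r ∧ ◇(q ∧ r) is true.
    At w4: ◇r requires r at some successor in {w1, w2, w3}.
      r holds at w3, so ◇r is true at w4.
    At w4: ◇(q ∧ r) requires q ∧ r at some successor in {w1, w2, w3}.
      q ∧ r holds at w3, so ◇(q ∧ r) is true at w4.
Satisfying worlds: {w3, w4}

w3, w4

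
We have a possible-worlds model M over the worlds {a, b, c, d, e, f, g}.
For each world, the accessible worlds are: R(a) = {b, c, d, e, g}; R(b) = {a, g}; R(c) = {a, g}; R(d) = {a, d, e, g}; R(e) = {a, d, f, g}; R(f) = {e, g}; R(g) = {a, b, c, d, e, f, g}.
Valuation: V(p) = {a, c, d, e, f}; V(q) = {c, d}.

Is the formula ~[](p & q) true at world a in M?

Recall that []ψ holds at a world iff ψ holds at every accessible world, and <>ψ holds iff ψ holds at some accessible world.
At a: [](p & q) is false, so ~[](p & q) is true.
  At a: [](p & q) requires p & q at every successor {b, c, d, e, g}.
    p & q fails at b, so [](p & q) is false at a.

Yes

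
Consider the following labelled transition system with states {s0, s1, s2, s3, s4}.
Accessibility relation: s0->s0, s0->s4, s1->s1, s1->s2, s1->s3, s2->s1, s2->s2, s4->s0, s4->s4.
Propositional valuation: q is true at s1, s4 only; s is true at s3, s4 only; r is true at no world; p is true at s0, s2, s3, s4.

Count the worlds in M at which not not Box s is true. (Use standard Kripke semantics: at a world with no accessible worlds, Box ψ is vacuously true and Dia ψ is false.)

Let φ = not not Box s. Evaluate φ at each world:
  s0 (successors {s0, s4}): φ is false.
  s1 (successors {s1, s2, s3}): φ is false.
  s2 (successors {s1, s2}): φ is false.
  s3 (successors ∅): φ is true.
  s4 (successors {s0, s4}): φ is false.
For instance, at s4:
  At s4: not Box s is true, so not not Box s is false.
    At s4: Box s is false, so not Box s is true.
      At s4: Box s requires s at every successor {s0, s4}.
        s fails at s0, so Box s is false at s4.
Satisfying worlds: {s3}

1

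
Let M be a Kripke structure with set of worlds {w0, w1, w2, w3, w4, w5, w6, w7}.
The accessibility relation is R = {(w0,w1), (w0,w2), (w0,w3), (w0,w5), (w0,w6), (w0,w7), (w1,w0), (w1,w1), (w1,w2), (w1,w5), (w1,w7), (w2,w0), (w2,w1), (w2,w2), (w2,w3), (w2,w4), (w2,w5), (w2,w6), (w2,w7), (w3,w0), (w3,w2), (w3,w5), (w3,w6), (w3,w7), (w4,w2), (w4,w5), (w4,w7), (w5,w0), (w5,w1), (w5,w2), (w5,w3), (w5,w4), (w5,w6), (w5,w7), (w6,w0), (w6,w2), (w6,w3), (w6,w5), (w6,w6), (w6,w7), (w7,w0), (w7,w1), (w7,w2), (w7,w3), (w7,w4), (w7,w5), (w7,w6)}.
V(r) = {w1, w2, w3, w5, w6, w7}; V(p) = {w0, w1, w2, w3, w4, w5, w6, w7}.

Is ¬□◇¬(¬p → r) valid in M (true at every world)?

Yes

Let φ = ¬□◇¬(¬p → r). Evaluate φ at each world:
  w0 (successors {w1, w2, w3, w5, w6, w7}): φ is true.
  w1 (successors {w0, w1, w2, w5, w7}): φ is true.
  w2 (successors {w0, w1, w2, w3, w4, w5, w6, w7}): φ is true.
  w3 (successors {w0, w2, w5, w6, w7}): φ is true.
  w4 (successors {w2, w5, w7}): φ is true.
  w5 (successors {w0, w1, w2, w3, w4, w6, w7}): φ is true.
  w6 (successors {w0, w2, w3, w5, w6, w7}): φ is true.
  w7 (successors {w0, w1, w2, w3, w4, w5, w6}): φ is true.
For instance, at w0:
  At w0: □◇¬(¬p → r) is false, so ¬□◇¬(¬p → r) is true.
    At w0: □◇¬(¬p → r) requires ◇¬(¬p → r) at every successor {w1, w2, w3, w5, w6, w7}.
      ◇¬(¬p → r) fails at w1, so □◇¬(¬p → r) is false at w0.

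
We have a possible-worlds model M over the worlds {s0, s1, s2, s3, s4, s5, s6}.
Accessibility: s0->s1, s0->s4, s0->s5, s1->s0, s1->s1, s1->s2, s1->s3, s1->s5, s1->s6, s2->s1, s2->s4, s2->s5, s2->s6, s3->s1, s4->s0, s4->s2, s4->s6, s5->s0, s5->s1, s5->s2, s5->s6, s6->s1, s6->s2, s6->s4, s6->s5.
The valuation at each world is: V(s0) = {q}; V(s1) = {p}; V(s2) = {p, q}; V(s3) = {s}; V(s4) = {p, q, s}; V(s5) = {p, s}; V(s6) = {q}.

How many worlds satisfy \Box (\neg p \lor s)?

0

Recall that \Box ψ holds at a world iff ψ holds at every accessible world, and \Diamond ψ holds iff ψ holds at some accessible world.
Let φ = \Box (\neg p \lor s). Evaluate φ at each world:
  s0 (successors {s1, s4, s5}): φ is false.
  s1 (successors {s0, s1, s2, s3, s5, s6}): φ is false.
  s2 (successors {s1, s4, s5, s6}): φ is false.
  s3 (successors {s1}): φ is false.
  s4 (successors {s0, s2, s6}): φ is false.
  s5 (successors {s0, s1, s2, s6}): φ is false.
  s6 (successors {s1, s2, s4, s5}): φ is false.
For instance, at s1:
  At s1: \Box (\neg p \lor s) requires \neg p \lor s at every successor {s0, s1, s2, s3, s5, s6}.
    \neg p \lor s fails at s1, so \Box (\neg p \lor s) is false at s1.
Satisfying worlds: none.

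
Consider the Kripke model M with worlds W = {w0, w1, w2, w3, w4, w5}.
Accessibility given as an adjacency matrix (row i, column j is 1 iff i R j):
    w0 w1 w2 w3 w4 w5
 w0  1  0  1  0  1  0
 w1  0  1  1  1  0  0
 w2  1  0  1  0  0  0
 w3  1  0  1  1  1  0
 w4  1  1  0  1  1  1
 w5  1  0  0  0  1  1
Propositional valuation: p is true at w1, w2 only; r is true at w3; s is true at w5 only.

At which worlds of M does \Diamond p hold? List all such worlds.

w0, w1, w2, w3, w4

Let φ = \Diamond p. Evaluate φ at each world:
  w0 (successors {w0, w2, w4}): φ is true.
  w1 (successors {w1, w2, w3}): φ is true.
  w2 (successors {w0, w2}): φ is true.
  w3 (successors {w0, w2, w3, w4}): φ is true.
  w4 (successors {w0, w1, w3, w4, w5}): φ is true.
  w5 (successors {w0, w4, w5}): φ is false.
For instance, at w2:
  At w2: \Diamond p requires p at some successor in {w0, w2}.
    p holds at w2, so \Diamond p is true at w2.
Satisfying worlds: {w0, w1, w2, w3, w4}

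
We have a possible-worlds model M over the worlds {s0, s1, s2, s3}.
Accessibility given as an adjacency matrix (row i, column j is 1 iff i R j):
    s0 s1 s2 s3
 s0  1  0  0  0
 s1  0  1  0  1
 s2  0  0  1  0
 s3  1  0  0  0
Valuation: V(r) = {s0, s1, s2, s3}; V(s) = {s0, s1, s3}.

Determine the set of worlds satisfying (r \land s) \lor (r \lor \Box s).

s0, s1, s2, s3

Recall that \Box ψ holds at a world iff ψ holds at every accessible world, and \Diamond ψ holds iff ψ holds at some accessible world.
Let φ = (r \land s) \lor (r \lor \Box s). Evaluate φ at each world:
  s0 (successors {s0}): φ is true.
  s1 (successors {s1, s3}): φ is true.
  s2 (successors {s2}): φ is true.
  s3 (successors {s0}): φ is true.
For instance, at s3:
  At s3: r \land s is true, r \lor \Box s is true, so (r \land s) \lor (r \lor \Box s) is true.
    At s3: r is true, \Box s is true, so r \lor \Box s is true.
      At s3: \Box s requires s at every successor {s0}.
        At s0: s is true.
      So \Box s is true at s3.
Satisfying worlds: {s0, s1, s2, s3}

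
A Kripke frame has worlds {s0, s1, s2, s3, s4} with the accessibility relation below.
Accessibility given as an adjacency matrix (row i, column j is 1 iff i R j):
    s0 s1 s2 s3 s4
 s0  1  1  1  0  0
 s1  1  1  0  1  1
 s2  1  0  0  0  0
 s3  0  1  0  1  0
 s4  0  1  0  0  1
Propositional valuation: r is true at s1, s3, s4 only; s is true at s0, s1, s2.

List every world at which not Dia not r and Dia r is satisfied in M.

Let φ = not Dia not r and Dia r. Evaluate φ at each world:
  s0 (successors {s0, s1, s2}): φ is false.
  s1 (successors {s0, s1, s3, s4}): φ is false.
  s2 (successors {s0}): φ is false.
  s3 (successors {s1, s3}): φ is true.
  s4 (successors {s1, s4}): φ is true.
For instance, at s3:
  At s3: not Dia not r is true, Dia r is true, so not Dia not r and Dia r is true.
    At s3: Dia not r is false, so not Dia not r is true.
      At s3: Dia not r requires not r at some successor in {s1, s3}.
        At s1: not r is false.
        At s3: not r is false.
      So Dia not r is false at s3.
    At s3: Dia r requires r at some successor in {s1, s3}.
      r holds at s1, so Dia r is true at s3.
Satisfying worlds: {s3, s4}

s3, s4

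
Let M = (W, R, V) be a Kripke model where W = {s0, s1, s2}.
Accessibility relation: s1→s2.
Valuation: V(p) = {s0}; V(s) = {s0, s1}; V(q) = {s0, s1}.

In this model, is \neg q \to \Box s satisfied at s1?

Yes

At s1: \neg q is false, \Box s is false, so \neg q \to \Box s is true.
  At s1: \Box s requires s at every successor {s2}.
    s fails at s2, so \Box s is false at s1.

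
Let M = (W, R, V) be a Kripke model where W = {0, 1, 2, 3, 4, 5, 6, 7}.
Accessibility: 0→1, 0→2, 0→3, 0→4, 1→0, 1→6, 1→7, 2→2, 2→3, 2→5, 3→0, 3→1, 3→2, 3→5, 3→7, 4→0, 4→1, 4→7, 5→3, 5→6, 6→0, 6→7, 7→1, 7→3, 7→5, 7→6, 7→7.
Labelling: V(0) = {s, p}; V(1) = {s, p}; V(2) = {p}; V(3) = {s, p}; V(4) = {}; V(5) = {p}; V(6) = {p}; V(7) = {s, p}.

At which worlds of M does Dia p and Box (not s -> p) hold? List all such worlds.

Recall that Box ψ holds at a world iff ψ holds at every accessible world, and Dia ψ holds iff ψ holds at some accessible world.
Let φ = Dia p and Box (not s -> p). Evaluate φ at each world:
  0 (successors {1, 2, 3, 4}): φ is false.
  1 (successors {0, 6, 7}): φ is true.
  2 (successors {2, 3, 5}): φ is true.
  3 (successors {0, 1, 2, 5, 7}): φ is true.
  4 (successors {0, 1, 7}): φ is true.
  5 (successors {3, 6}): φ is true.
  6 (successors {0, 7}): φ is true.
  7 (successors {1, 3, 5, 6, 7}): φ is true.
For instance, at 3:
  At 3: Dia p is true, Box (not s -> p) is true, so Dia p and Box (not s -> p) is true.
    At 3: Dia p requires p at some successor in {0, 1, 2, 5, 7}.
      p holds at 0, so Dia p is true at 3.
    At 3: Box (not s -> p) requires not s -> p at every successor {0, 1, 2, 5, 7}.
      At 0: not s -> p is true.
      At 1: not s -> p is true.
      At 2: not s -> p is true.
      At 5: not s -> p is true.
      At 7: not s -> p is true.
    So Box (not s -> p) is true at 3.
Satisfying worlds: {1, 2, 3, 4, 5, 6, 7}

1, 2, 3, 4, 5, 6, 7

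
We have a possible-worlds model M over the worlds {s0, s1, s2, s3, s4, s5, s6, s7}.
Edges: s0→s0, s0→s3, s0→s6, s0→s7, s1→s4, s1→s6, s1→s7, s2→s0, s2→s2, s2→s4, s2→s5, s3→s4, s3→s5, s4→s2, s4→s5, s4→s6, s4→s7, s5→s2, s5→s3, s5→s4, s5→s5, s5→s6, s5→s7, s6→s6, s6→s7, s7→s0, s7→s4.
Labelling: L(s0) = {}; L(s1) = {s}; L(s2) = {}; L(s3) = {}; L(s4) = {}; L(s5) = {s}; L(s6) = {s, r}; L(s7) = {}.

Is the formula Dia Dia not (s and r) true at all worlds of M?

Let φ = Dia Dia not (s and r). Evaluate φ at each world:
  s0 (successors {s0, s3, s6, s7}): φ is true.
  s1 (successors {s4, s6, s7}): φ is true.
  s2 (successors {s0, s2, s4, s5}): φ is true.
  s3 (successors {s4, s5}): φ is true.
  s4 (successors {s2, s5, s6, s7}): φ is true.
  s5 (successors {s2, s3, s4, s5, s6, s7}): φ is true.
  s6 (successors {s6, s7}): φ is true.
  s7 (successors {s0, s4}): φ is true.
For instance, at s4:
  At s4: Dia Dia not (s and r) requires Dia not (s and r) at some successor in {s2, s5, s6, s7}.
    Dia not (s and r) holds at s2, so Dia Dia not (s and r) is true at s4.
      At s2: Dia not (s and r) requires not (s and r) at some successor in {s0, s2, s4, s5}.
        not (s and r) holds at s0, so Dia not (s and r) is true at s2.

Yes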